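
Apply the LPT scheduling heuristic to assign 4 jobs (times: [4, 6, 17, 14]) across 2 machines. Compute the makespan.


Sort jobs in decreasing order (LPT): [17, 14, 6, 4]
Assign each job to the least loaded machine:
  Machine 1: jobs [17, 4], load = 21
  Machine 2: jobs [14, 6], load = 20
Makespan = max load = 21

21


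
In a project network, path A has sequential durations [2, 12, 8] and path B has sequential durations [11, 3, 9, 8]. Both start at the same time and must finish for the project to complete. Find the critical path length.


Path A total = 2 + 12 + 8 = 22
Path B total = 11 + 3 + 9 + 8 = 31
Critical path = longest path = max(22, 31) = 31

31


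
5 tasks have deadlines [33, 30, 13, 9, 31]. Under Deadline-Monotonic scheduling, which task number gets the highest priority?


Sort tasks by relative deadline (ascending):
  Task 4: deadline = 9
  Task 3: deadline = 13
  Task 2: deadline = 30
  Task 5: deadline = 31
  Task 1: deadline = 33
Priority order (highest first): [4, 3, 2, 5, 1]
Highest priority task = 4

4


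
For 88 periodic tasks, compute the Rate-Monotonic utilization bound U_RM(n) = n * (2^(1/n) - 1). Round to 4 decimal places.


Compute 2^(1/88) = 1.0079077751
Subtract 1: 1.0079077751 - 1 = 0.0079077751
Multiply by n: 88 * 0.0079077751 = 0.6958842088
Round to 4 dp: 0.6959

0.6959


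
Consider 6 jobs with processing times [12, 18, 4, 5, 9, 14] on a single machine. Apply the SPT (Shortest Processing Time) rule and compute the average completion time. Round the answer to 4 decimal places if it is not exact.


Sort jobs by processing time (SPT order): [4, 5, 9, 12, 14, 18]
Compute completion times sequentially:
  Job 1: processing = 4, completes at 4
  Job 2: processing = 5, completes at 9
  Job 3: processing = 9, completes at 18
  Job 4: processing = 12, completes at 30
  Job 5: processing = 14, completes at 44
  Job 6: processing = 18, completes at 62
Sum of completion times = 167
Average completion time = 167/6 = 27.8333

27.8333


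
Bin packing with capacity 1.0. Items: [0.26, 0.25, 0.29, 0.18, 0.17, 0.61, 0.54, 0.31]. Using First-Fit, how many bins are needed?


Place items sequentially using First-Fit:
  Item 0.26 -> new Bin 1
  Item 0.25 -> Bin 1 (now 0.51)
  Item 0.29 -> Bin 1 (now 0.8)
  Item 0.18 -> Bin 1 (now 0.98)
  Item 0.17 -> new Bin 2
  Item 0.61 -> Bin 2 (now 0.78)
  Item 0.54 -> new Bin 3
  Item 0.31 -> Bin 3 (now 0.85)
Total bins used = 3

3


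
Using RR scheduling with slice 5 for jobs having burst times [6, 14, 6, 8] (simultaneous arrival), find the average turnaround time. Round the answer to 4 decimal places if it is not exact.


Time quantum = 5
Execution trace:
  J1 runs 5 units, time = 5
  J2 runs 5 units, time = 10
  J3 runs 5 units, time = 15
  J4 runs 5 units, time = 20
  J1 runs 1 units, time = 21
  J2 runs 5 units, time = 26
  J3 runs 1 units, time = 27
  J4 runs 3 units, time = 30
  J2 runs 4 units, time = 34
Finish times: [21, 34, 27, 30]
Average turnaround = 112/4 = 28.0

28.0


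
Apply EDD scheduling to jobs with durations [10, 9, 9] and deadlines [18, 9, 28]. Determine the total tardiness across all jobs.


Sort by due date (EDD order): [(9, 9), (10, 18), (9, 28)]
Compute completion times and tardiness:
  Job 1: p=9, d=9, C=9, tardiness=max(0,9-9)=0
  Job 2: p=10, d=18, C=19, tardiness=max(0,19-18)=1
  Job 3: p=9, d=28, C=28, tardiness=max(0,28-28)=0
Total tardiness = 1

1


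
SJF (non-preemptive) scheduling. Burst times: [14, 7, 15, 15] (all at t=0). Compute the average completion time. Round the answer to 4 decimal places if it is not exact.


SJF order (ascending): [7, 14, 15, 15]
Completion times:
  Job 1: burst=7, C=7
  Job 2: burst=14, C=21
  Job 3: burst=15, C=36
  Job 4: burst=15, C=51
Average completion = 115/4 = 28.75

28.75


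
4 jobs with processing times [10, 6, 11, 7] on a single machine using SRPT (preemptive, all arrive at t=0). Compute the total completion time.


Since all jobs arrive at t=0, SRPT equals SPT ordering.
SPT order: [6, 7, 10, 11]
Completion times:
  Job 1: p=6, C=6
  Job 2: p=7, C=13
  Job 3: p=10, C=23
  Job 4: p=11, C=34
Total completion time = 6 + 13 + 23 + 34 = 76

76


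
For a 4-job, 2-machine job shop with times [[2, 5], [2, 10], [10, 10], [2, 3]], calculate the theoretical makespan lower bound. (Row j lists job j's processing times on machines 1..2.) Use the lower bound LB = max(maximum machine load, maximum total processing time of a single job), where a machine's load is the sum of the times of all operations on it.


Machine loads:
  Machine 1: 2 + 2 + 10 + 2 = 16
  Machine 2: 5 + 10 + 10 + 3 = 28
Max machine load = 28
Job totals:
  Job 1: 7
  Job 2: 12
  Job 3: 20
  Job 4: 5
Max job total = 20
Lower bound = max(28, 20) = 28

28


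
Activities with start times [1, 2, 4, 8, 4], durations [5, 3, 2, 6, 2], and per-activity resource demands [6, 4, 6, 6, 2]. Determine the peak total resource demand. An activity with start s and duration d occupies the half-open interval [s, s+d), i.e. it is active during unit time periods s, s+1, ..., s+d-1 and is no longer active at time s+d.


Each activity i is active on [start_i, start_i + duration_i).
Compute total resource usage per time slot:
  t=0: active resources = [], total = 0
  t=1: active resources = [6], total = 6
  t=2: active resources = [6, 4], total = 10
  t=3: active resources = [6, 4], total = 10
  t=4: active resources = [6, 4, 6, 2], total = 18
  t=5: active resources = [6, 6, 2], total = 14
  t=6: active resources = [], total = 0
  t=7: active resources = [], total = 0
  t=8: active resources = [6], total = 6
  t=9: active resources = [6], total = 6
  t=10: active resources = [6], total = 6
  t=11: active resources = [6], total = 6
  t=12: active resources = [6], total = 6
  t=13: active resources = [6], total = 6
Peak resource demand = 18

18


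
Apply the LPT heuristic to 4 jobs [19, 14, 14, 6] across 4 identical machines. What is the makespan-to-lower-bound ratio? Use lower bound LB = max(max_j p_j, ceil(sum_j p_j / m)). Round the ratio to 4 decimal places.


LPT order: [19, 14, 14, 6]
Machine loads after assignment: [19, 14, 14, 6]
LPT makespan = 19
Lower bound = max(max_job, ceil(total/4)) = max(19, 14) = 19
Ratio = 19 / 19 = 1.0

1.0


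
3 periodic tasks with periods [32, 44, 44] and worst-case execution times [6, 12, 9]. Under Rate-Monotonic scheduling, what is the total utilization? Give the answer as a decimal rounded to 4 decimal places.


Compute individual utilizations (exact fractions):
  Task 1: C/T = 6/32 = 3/16 (approx. 0.1875)
  Task 2: C/T = 12/44 = 3/11 (approx. 0.2727)
  Task 3: C/T = 9/44 (approx. 0.2045)
Total utilization U = 3/16 + 3/11 + 9/44 = 117/176
Rounded to 4 decimal places: U = 0.6648
RM (Liu & Layland) bound for 3 tasks = 0.779763; compare with U = 117/176 (approx. 0.664773)
U <= bound, so schedulable by RM sufficient condition.

0.6648


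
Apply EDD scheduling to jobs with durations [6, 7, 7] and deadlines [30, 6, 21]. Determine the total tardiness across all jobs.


Sort by due date (EDD order): [(7, 6), (7, 21), (6, 30)]
Compute completion times and tardiness:
  Job 1: p=7, d=6, C=7, tardiness=max(0,7-6)=1
  Job 2: p=7, d=21, C=14, tardiness=max(0,14-21)=0
  Job 3: p=6, d=30, C=20, tardiness=max(0,20-30)=0
Total tardiness = 1

1


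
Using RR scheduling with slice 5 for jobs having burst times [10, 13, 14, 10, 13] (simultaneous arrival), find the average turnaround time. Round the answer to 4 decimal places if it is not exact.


Time quantum = 5
Execution trace:
  J1 runs 5 units, time = 5
  J2 runs 5 units, time = 10
  J3 runs 5 units, time = 15
  J4 runs 5 units, time = 20
  J5 runs 5 units, time = 25
  J1 runs 5 units, time = 30
  J2 runs 5 units, time = 35
  J3 runs 5 units, time = 40
  J4 runs 5 units, time = 45
  J5 runs 5 units, time = 50
  J2 runs 3 units, time = 53
  J3 runs 4 units, time = 57
  J5 runs 3 units, time = 60
Finish times: [30, 53, 57, 45, 60]
Average turnaround = 245/5 = 49.0

49.0


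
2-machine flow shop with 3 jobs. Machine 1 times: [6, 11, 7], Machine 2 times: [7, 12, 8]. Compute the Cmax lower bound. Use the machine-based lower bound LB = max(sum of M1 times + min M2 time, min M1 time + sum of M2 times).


LB1 = sum(M1 times) + min(M2 times) = 24 + 7 = 31
LB2 = min(M1 times) + sum(M2 times) = 6 + 27 = 33
Lower bound = max(LB1, LB2) = max(31, 33) = 33

33


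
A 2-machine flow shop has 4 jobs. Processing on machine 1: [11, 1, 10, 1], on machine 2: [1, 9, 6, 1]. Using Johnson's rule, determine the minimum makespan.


Apply Johnson's rule:
  Group 1 (a <= b): [(2, 1, 9), (4, 1, 1)]
  Group 2 (a > b): [(3, 10, 6), (1, 11, 1)]
Optimal job order: [2, 4, 3, 1]
Schedule:
  Job 2: M1 done at 1, M2 done at 10
  Job 4: M1 done at 2, M2 done at 11
  Job 3: M1 done at 12, M2 done at 18
  Job 1: M1 done at 23, M2 done at 24
Makespan = 24

24


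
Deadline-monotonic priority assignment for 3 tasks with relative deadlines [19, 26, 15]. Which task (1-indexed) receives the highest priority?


Sort tasks by relative deadline (ascending):
  Task 3: deadline = 15
  Task 1: deadline = 19
  Task 2: deadline = 26
Priority order (highest first): [3, 1, 2]
Highest priority task = 3

3


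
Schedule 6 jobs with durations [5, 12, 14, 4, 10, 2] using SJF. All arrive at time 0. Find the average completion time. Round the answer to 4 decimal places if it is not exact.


SJF order (ascending): [2, 4, 5, 10, 12, 14]
Completion times:
  Job 1: burst=2, C=2
  Job 2: burst=4, C=6
  Job 3: burst=5, C=11
  Job 4: burst=10, C=21
  Job 5: burst=12, C=33
  Job 6: burst=14, C=47
Average completion = 120/6 = 20.0

20.0


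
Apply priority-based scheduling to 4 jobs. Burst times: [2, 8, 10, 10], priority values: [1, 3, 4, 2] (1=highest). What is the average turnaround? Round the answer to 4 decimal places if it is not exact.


Sort by priority (ascending = highest first):
Order: [(1, 2), (2, 10), (3, 8), (4, 10)]
Completion times:
  Priority 1, burst=2, C=2
  Priority 2, burst=10, C=12
  Priority 3, burst=8, C=20
  Priority 4, burst=10, C=30
Average turnaround = 64/4 = 16.0

16.0


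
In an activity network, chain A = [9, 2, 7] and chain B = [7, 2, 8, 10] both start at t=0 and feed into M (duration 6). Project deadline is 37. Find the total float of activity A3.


Forward pass: ES(A3) = sum of predecessors on chain A = 11
EF = ES + duration = 11 + 7 = 18
Backward pass: LF(M) = deadline = 37; LS(M) = 37 - 6 = 31
LF(A3) = LS(M) - sum(successors on chain A) = 31 - 0 = 31
LS = LF - duration = 31 - 7 = 24
Total float = LS - ES = 24 - 11 = 13

13


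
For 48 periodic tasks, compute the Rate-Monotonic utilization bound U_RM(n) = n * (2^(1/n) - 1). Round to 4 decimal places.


Compute 2^(1/48) = 1.0145453349
Subtract 1: 1.0145453349 - 1 = 0.0145453349
Multiply by n: 48 * 0.0145453349 = 0.6981760752
Round to 4 dp: 0.6982

0.6982


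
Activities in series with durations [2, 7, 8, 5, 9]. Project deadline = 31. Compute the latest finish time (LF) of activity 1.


LF(activity 1) = deadline - sum of successor durations
Successors: activities 2 through 5 with durations [7, 8, 5, 9]
Sum of successor durations = 29
LF = 31 - 29 = 2

2


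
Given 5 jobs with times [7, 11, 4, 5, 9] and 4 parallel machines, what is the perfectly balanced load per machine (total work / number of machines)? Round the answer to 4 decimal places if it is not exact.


Total processing time = 7 + 11 + 4 + 5 + 9 = 36
Number of machines = 4
Ideal balanced load = 36 / 4 = 9.0

9.0


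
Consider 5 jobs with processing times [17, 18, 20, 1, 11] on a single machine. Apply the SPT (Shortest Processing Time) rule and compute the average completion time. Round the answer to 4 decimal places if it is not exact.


Sort jobs by processing time (SPT order): [1, 11, 17, 18, 20]
Compute completion times sequentially:
  Job 1: processing = 1, completes at 1
  Job 2: processing = 11, completes at 12
  Job 3: processing = 17, completes at 29
  Job 4: processing = 18, completes at 47
  Job 5: processing = 20, completes at 67
Sum of completion times = 156
Average completion time = 156/5 = 31.2

31.2


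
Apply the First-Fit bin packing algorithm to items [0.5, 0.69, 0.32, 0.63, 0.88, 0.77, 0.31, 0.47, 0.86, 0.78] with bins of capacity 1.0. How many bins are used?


Place items sequentially using First-Fit:
  Item 0.5 -> new Bin 1
  Item 0.69 -> new Bin 2
  Item 0.32 -> Bin 1 (now 0.82)
  Item 0.63 -> new Bin 3
  Item 0.88 -> new Bin 4
  Item 0.77 -> new Bin 5
  Item 0.31 -> Bin 2 (now 1.0)
  Item 0.47 -> new Bin 6
  Item 0.86 -> new Bin 7
  Item 0.78 -> new Bin 8
Total bins used = 8

8


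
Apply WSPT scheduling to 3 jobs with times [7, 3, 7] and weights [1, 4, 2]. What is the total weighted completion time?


Compute p/w ratios and sort ascending (WSPT): [(3, 4), (7, 2), (7, 1)]
Compute weighted completion times:
  Job (p=3,w=4): C=3, w*C=4*3=12
  Job (p=7,w=2): C=10, w*C=2*10=20
  Job (p=7,w=1): C=17, w*C=1*17=17
Total weighted completion time = 49

49


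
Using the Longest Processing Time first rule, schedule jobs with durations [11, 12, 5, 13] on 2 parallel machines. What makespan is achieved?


Sort jobs in decreasing order (LPT): [13, 12, 11, 5]
Assign each job to the least loaded machine:
  Machine 1: jobs [13, 5], load = 18
  Machine 2: jobs [12, 11], load = 23
Makespan = max load = 23

23


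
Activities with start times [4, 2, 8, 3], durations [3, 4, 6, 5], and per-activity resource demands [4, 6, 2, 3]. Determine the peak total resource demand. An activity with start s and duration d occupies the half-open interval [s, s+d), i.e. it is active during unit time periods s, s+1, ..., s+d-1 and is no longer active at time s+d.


Each activity i is active on [start_i, start_i + duration_i).
Compute total resource usage per time slot:
  t=0: active resources = [], total = 0
  t=1: active resources = [], total = 0
  t=2: active resources = [6], total = 6
  t=3: active resources = [6, 3], total = 9
  t=4: active resources = [4, 6, 3], total = 13
  t=5: active resources = [4, 6, 3], total = 13
  t=6: active resources = [4, 3], total = 7
  t=7: active resources = [3], total = 3
  t=8: active resources = [2], total = 2
  t=9: active resources = [2], total = 2
  t=10: active resources = [2], total = 2
  t=11: active resources = [2], total = 2
  t=12: active resources = [2], total = 2
  t=13: active resources = [2], total = 2
Peak resource demand = 13

13


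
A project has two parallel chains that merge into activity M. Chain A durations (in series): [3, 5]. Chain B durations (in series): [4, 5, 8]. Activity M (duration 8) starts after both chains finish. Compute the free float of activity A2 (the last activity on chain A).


ES(A2) = sum of predecessors on chain A = 3
EF(A2) = ES + duration = 3 + 5 = 8
Successor of A2 is M. ES(M) = max(sum(A), sum(B)) = max(8, 17) = 17
Free float = ES(successor) - EF(current) = 17 - 8 = 9

9


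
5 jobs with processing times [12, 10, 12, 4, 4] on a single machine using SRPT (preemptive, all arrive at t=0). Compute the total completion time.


Since all jobs arrive at t=0, SRPT equals SPT ordering.
SPT order: [4, 4, 10, 12, 12]
Completion times:
  Job 1: p=4, C=4
  Job 2: p=4, C=8
  Job 3: p=10, C=18
  Job 4: p=12, C=30
  Job 5: p=12, C=42
Total completion time = 4 + 8 + 18 + 30 + 42 = 102

102


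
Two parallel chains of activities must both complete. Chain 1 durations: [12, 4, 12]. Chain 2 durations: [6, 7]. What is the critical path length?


Path A total = 12 + 4 + 12 = 28
Path B total = 6 + 7 = 13
Critical path = longest path = max(28, 13) = 28

28


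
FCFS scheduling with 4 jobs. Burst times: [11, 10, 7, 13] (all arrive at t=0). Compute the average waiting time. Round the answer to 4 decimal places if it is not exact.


FCFS order (as given): [11, 10, 7, 13]
Waiting times:
  Job 1: wait = 0
  Job 2: wait = 11
  Job 3: wait = 21
  Job 4: wait = 28
Sum of waiting times = 60
Average waiting time = 60/4 = 15.0

15.0


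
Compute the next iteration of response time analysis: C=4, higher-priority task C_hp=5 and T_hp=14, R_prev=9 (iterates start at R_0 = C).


R_next = C + ceil(R_prev / T_hp) * C_hp
ceil(9 / 14) = ceil(0.6429) = 1
Interference = 1 * 5 = 5
R_next = 4 + 5 = 9
R_next = R_prev, so the iteration has converged (response time = 9).

9


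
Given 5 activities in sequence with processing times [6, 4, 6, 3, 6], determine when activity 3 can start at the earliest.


Activity 3 starts after activities 1 through 2 complete.
Predecessor durations: [6, 4]
ES = 6 + 4 = 10

10


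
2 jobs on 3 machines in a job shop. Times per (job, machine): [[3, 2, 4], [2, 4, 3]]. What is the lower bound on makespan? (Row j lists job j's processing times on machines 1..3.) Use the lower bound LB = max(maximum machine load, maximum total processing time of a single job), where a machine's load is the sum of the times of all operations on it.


Machine loads:
  Machine 1: 3 + 2 = 5
  Machine 2: 2 + 4 = 6
  Machine 3: 4 + 3 = 7
Max machine load = 7
Job totals:
  Job 1: 9
  Job 2: 9
Max job total = 9
Lower bound = max(7, 9) = 9

9


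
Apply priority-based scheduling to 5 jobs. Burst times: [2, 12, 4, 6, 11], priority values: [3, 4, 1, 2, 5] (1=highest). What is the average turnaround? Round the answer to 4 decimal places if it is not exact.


Sort by priority (ascending = highest first):
Order: [(1, 4), (2, 6), (3, 2), (4, 12), (5, 11)]
Completion times:
  Priority 1, burst=4, C=4
  Priority 2, burst=6, C=10
  Priority 3, burst=2, C=12
  Priority 4, burst=12, C=24
  Priority 5, burst=11, C=35
Average turnaround = 85/5 = 17.0

17.0


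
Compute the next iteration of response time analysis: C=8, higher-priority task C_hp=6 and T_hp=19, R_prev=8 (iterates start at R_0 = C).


R_next = C + ceil(R_prev / T_hp) * C_hp
ceil(8 / 19) = ceil(0.4211) = 1
Interference = 1 * 6 = 6
R_next = 8 + 6 = 14

14


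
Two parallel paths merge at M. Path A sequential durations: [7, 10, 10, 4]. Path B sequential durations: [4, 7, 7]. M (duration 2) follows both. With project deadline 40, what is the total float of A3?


Forward pass: ES(A3) = sum of predecessors on chain A = 17
EF = ES + duration = 17 + 10 = 27
Backward pass: LF(M) = deadline = 40; LS(M) = 40 - 2 = 38
LF(A3) = LS(M) - sum(successors on chain A) = 38 - 4 = 34
LS = LF - duration = 34 - 10 = 24
Total float = LS - ES = 24 - 17 = 7

7


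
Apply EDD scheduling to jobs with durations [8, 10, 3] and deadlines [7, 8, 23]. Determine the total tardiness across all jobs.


Sort by due date (EDD order): [(8, 7), (10, 8), (3, 23)]
Compute completion times and tardiness:
  Job 1: p=8, d=7, C=8, tardiness=max(0,8-7)=1
  Job 2: p=10, d=8, C=18, tardiness=max(0,18-8)=10
  Job 3: p=3, d=23, C=21, tardiness=max(0,21-23)=0
Total tardiness = 11

11


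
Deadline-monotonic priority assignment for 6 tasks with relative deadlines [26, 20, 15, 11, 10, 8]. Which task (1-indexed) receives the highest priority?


Sort tasks by relative deadline (ascending):
  Task 6: deadline = 8
  Task 5: deadline = 10
  Task 4: deadline = 11
  Task 3: deadline = 15
  Task 2: deadline = 20
  Task 1: deadline = 26
Priority order (highest first): [6, 5, 4, 3, 2, 1]
Highest priority task = 6

6


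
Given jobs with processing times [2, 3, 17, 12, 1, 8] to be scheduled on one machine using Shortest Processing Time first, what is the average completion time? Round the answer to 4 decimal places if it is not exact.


Sort jobs by processing time (SPT order): [1, 2, 3, 8, 12, 17]
Compute completion times sequentially:
  Job 1: processing = 1, completes at 1
  Job 2: processing = 2, completes at 3
  Job 3: processing = 3, completes at 6
  Job 4: processing = 8, completes at 14
  Job 5: processing = 12, completes at 26
  Job 6: processing = 17, completes at 43
Sum of completion times = 93
Average completion time = 93/6 = 15.5

15.5


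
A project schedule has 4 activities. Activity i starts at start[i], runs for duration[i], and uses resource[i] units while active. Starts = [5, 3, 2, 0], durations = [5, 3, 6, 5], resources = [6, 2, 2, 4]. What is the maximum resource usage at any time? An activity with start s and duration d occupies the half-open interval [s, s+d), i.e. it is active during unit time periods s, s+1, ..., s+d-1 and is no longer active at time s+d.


Each activity i is active on [start_i, start_i + duration_i).
Compute total resource usage per time slot:
  t=0: active resources = [4], total = 4
  t=1: active resources = [4], total = 4
  t=2: active resources = [2, 4], total = 6
  t=3: active resources = [2, 2, 4], total = 8
  t=4: active resources = [2, 2, 4], total = 8
  t=5: active resources = [6, 2, 2], total = 10
  t=6: active resources = [6, 2], total = 8
  t=7: active resources = [6, 2], total = 8
  t=8: active resources = [6], total = 6
  t=9: active resources = [6], total = 6
Peak resource demand = 10

10


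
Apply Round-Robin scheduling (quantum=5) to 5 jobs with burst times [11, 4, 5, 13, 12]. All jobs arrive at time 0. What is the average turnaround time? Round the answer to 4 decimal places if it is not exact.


Time quantum = 5
Execution trace:
  J1 runs 5 units, time = 5
  J2 runs 4 units, time = 9
  J3 runs 5 units, time = 14
  J4 runs 5 units, time = 19
  J5 runs 5 units, time = 24
  J1 runs 5 units, time = 29
  J4 runs 5 units, time = 34
  J5 runs 5 units, time = 39
  J1 runs 1 units, time = 40
  J4 runs 3 units, time = 43
  J5 runs 2 units, time = 45
Finish times: [40, 9, 14, 43, 45]
Average turnaround = 151/5 = 30.2

30.2


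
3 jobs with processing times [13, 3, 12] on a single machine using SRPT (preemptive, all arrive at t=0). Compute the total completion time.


Since all jobs arrive at t=0, SRPT equals SPT ordering.
SPT order: [3, 12, 13]
Completion times:
  Job 1: p=3, C=3
  Job 2: p=12, C=15
  Job 3: p=13, C=28
Total completion time = 3 + 15 + 28 = 46

46


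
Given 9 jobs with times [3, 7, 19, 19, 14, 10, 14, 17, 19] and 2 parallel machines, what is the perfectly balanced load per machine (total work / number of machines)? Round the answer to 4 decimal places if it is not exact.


Total processing time = 3 + 7 + 19 + 19 + 14 + 10 + 14 + 17 + 19 = 122
Number of machines = 2
Ideal balanced load = 122 / 2 = 61.0

61.0


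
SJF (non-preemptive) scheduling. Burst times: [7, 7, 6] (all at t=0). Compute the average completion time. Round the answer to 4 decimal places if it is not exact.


SJF order (ascending): [6, 7, 7]
Completion times:
  Job 1: burst=6, C=6
  Job 2: burst=7, C=13
  Job 3: burst=7, C=20
Average completion = 39/3 = 13.0

13.0


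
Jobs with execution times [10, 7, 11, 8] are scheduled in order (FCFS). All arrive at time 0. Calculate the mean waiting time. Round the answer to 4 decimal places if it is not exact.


FCFS order (as given): [10, 7, 11, 8]
Waiting times:
  Job 1: wait = 0
  Job 2: wait = 10
  Job 3: wait = 17
  Job 4: wait = 28
Sum of waiting times = 55
Average waiting time = 55/4 = 13.75

13.75


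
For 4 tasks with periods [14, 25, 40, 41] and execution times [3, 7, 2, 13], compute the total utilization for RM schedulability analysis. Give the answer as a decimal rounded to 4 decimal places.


Compute individual utilizations (exact fractions):
  Task 1: C/T = 3/14 (approx. 0.2143)
  Task 2: C/T = 7/25 (approx. 0.28)
  Task 3: C/T = 2/40 = 1/20 (approx. 0.05)
  Task 4: C/T = 13/41 (approx. 0.3171)
Total utilization U = 3/14 + 7/25 + 1/20 + 13/41 = 24721/28700
Rounded to 4 decimal places: U = 0.8614
RM (Liu & Layland) bound for 4 tasks = 0.756828; compare with U = 24721/28700 (approx. 0.861359)
bound < U <= 1, so the RM sufficient condition is not met (inconclusive; an exact test such as response-time analysis is needed).

0.8614


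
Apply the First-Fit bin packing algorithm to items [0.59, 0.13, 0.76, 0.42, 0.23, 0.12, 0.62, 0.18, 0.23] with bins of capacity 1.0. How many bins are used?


Place items sequentially using First-Fit:
  Item 0.59 -> new Bin 1
  Item 0.13 -> Bin 1 (now 0.72)
  Item 0.76 -> new Bin 2
  Item 0.42 -> new Bin 3
  Item 0.23 -> Bin 1 (now 0.95)
  Item 0.12 -> Bin 2 (now 0.88)
  Item 0.62 -> new Bin 4
  Item 0.18 -> Bin 3 (now 0.6)
  Item 0.23 -> Bin 3 (now 0.83)
Total bins used = 4

4


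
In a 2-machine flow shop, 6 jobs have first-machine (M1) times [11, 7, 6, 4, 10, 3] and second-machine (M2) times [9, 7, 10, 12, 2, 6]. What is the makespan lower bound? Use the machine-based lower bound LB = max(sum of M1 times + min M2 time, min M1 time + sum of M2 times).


LB1 = sum(M1 times) + min(M2 times) = 41 + 2 = 43
LB2 = min(M1 times) + sum(M2 times) = 3 + 46 = 49
Lower bound = max(LB1, LB2) = max(43, 49) = 49

49


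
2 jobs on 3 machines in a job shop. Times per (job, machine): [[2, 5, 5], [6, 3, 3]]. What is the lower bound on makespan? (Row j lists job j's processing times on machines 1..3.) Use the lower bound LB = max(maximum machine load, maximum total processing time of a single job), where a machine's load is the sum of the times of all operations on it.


Machine loads:
  Machine 1: 2 + 6 = 8
  Machine 2: 5 + 3 = 8
  Machine 3: 5 + 3 = 8
Max machine load = 8
Job totals:
  Job 1: 12
  Job 2: 12
Max job total = 12
Lower bound = max(8, 12) = 12

12


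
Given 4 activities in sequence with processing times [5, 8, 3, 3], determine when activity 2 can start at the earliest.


Activity 2 starts after activities 1 through 1 complete.
Predecessor durations: [5]
ES = 5 = 5

5


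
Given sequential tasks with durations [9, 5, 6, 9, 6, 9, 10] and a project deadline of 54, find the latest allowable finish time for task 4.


LF(activity 4) = deadline - sum of successor durations
Successors: activities 5 through 7 with durations [6, 9, 10]
Sum of successor durations = 25
LF = 54 - 25 = 29

29


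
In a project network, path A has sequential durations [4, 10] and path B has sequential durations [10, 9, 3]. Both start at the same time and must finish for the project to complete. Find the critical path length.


Path A total = 4 + 10 = 14
Path B total = 10 + 9 + 3 = 22
Critical path = longest path = max(14, 22) = 22

22


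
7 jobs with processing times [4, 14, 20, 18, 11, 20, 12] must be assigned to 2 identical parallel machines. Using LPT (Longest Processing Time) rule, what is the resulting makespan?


Sort jobs in decreasing order (LPT): [20, 20, 18, 14, 12, 11, 4]
Assign each job to the least loaded machine:
  Machine 1: jobs [20, 18, 11], load = 49
  Machine 2: jobs [20, 14, 12, 4], load = 50
Makespan = max load = 50

50


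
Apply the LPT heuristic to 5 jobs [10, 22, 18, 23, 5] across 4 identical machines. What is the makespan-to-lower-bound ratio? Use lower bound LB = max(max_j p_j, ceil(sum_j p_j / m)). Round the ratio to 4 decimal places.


LPT order: [23, 22, 18, 10, 5]
Machine loads after assignment: [23, 22, 18, 15]
LPT makespan = 23
Lower bound = max(max_job, ceil(total/4)) = max(23, 20) = 23
Ratio = 23 / 23 = 1.0

1.0


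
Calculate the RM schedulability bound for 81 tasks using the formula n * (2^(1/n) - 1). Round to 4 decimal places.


Compute 2^(1/81) = 1.0085940916
Subtract 1: 1.0085940916 - 1 = 0.0085940916
Multiply by n: 81 * 0.0085940916 = 0.6961214196
Round to 4 dp: 0.6961

0.6961


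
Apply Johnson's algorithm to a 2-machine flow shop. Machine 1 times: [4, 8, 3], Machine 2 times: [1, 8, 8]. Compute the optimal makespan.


Apply Johnson's rule:
  Group 1 (a <= b): [(3, 3, 8), (2, 8, 8)]
  Group 2 (a > b): [(1, 4, 1)]
Optimal job order: [3, 2, 1]
Schedule:
  Job 3: M1 done at 3, M2 done at 11
  Job 2: M1 done at 11, M2 done at 19
  Job 1: M1 done at 15, M2 done at 20
Makespan = 20

20


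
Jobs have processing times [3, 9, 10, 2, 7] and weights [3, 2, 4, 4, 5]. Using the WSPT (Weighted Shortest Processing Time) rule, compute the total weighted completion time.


Compute p/w ratios and sort ascending (WSPT): [(2, 4), (3, 3), (7, 5), (10, 4), (9, 2)]
Compute weighted completion times:
  Job (p=2,w=4): C=2, w*C=4*2=8
  Job (p=3,w=3): C=5, w*C=3*5=15
  Job (p=7,w=5): C=12, w*C=5*12=60
  Job (p=10,w=4): C=22, w*C=4*22=88
  Job (p=9,w=2): C=31, w*C=2*31=62
Total weighted completion time = 233

233


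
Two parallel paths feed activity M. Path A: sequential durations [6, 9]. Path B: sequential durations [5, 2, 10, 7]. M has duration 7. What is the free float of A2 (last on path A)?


ES(A2) = sum of predecessors on chain A = 6
EF(A2) = ES + duration = 6 + 9 = 15
Successor of A2 is M. ES(M) = max(sum(A), sum(B)) = max(15, 24) = 24
Free float = ES(successor) - EF(current) = 24 - 15 = 9

9


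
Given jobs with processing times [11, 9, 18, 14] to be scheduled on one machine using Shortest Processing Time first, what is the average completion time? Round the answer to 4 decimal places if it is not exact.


Sort jobs by processing time (SPT order): [9, 11, 14, 18]
Compute completion times sequentially:
  Job 1: processing = 9, completes at 9
  Job 2: processing = 11, completes at 20
  Job 3: processing = 14, completes at 34
  Job 4: processing = 18, completes at 52
Sum of completion times = 115
Average completion time = 115/4 = 28.75

28.75


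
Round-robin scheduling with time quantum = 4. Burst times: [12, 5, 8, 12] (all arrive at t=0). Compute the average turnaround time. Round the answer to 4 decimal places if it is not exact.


Time quantum = 4
Execution trace:
  J1 runs 4 units, time = 4
  J2 runs 4 units, time = 8
  J3 runs 4 units, time = 12
  J4 runs 4 units, time = 16
  J1 runs 4 units, time = 20
  J2 runs 1 units, time = 21
  J3 runs 4 units, time = 25
  J4 runs 4 units, time = 29
  J1 runs 4 units, time = 33
  J4 runs 4 units, time = 37
Finish times: [33, 21, 25, 37]
Average turnaround = 116/4 = 29.0

29.0


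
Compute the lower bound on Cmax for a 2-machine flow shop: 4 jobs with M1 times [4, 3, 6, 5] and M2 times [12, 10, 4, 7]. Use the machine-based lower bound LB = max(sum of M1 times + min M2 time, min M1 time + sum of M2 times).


LB1 = sum(M1 times) + min(M2 times) = 18 + 4 = 22
LB2 = min(M1 times) + sum(M2 times) = 3 + 33 = 36
Lower bound = max(LB1, LB2) = max(22, 36) = 36

36


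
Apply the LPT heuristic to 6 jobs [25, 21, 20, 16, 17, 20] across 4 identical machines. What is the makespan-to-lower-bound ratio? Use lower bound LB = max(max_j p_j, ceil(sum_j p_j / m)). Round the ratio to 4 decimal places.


LPT order: [25, 21, 20, 20, 17, 16]
Machine loads after assignment: [25, 21, 37, 36]
LPT makespan = 37
Lower bound = max(max_job, ceil(total/4)) = max(25, 30) = 30
Ratio = 37 / 30 = 1.2333

1.2333


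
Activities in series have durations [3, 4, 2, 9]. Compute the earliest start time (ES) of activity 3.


Activity 3 starts after activities 1 through 2 complete.
Predecessor durations: [3, 4]
ES = 3 + 4 = 7

7


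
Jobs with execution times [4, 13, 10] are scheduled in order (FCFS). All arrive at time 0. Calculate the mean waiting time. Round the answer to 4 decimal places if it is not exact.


FCFS order (as given): [4, 13, 10]
Waiting times:
  Job 1: wait = 0
  Job 2: wait = 4
  Job 3: wait = 17
Sum of waiting times = 21
Average waiting time = 21/3 = 7.0

7.0


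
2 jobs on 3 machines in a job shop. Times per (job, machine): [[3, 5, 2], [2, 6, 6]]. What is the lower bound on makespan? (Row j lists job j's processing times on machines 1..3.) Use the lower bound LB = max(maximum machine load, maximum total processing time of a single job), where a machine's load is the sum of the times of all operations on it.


Machine loads:
  Machine 1: 3 + 2 = 5
  Machine 2: 5 + 6 = 11
  Machine 3: 2 + 6 = 8
Max machine load = 11
Job totals:
  Job 1: 10
  Job 2: 14
Max job total = 14
Lower bound = max(11, 14) = 14

14


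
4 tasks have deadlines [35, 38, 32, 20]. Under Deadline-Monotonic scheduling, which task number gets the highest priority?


Sort tasks by relative deadline (ascending):
  Task 4: deadline = 20
  Task 3: deadline = 32
  Task 1: deadline = 35
  Task 2: deadline = 38
Priority order (highest first): [4, 3, 1, 2]
Highest priority task = 4

4


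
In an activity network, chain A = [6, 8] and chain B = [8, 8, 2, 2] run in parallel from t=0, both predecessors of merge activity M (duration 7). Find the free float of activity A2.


ES(A2) = sum of predecessors on chain A = 6
EF(A2) = ES + duration = 6 + 8 = 14
Successor of A2 is M. ES(M) = max(sum(A), sum(B)) = max(14, 20) = 20
Free float = ES(successor) - EF(current) = 20 - 14 = 6

6


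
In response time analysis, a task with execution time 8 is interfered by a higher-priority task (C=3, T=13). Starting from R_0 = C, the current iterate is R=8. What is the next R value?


R_next = C + ceil(R_prev / T_hp) * C_hp
ceil(8 / 13) = ceil(0.6154) = 1
Interference = 1 * 3 = 3
R_next = 8 + 3 = 11

11


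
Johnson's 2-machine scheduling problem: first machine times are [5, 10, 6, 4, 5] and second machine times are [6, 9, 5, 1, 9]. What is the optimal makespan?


Apply Johnson's rule:
  Group 1 (a <= b): [(1, 5, 6), (5, 5, 9)]
  Group 2 (a > b): [(2, 10, 9), (3, 6, 5), (4, 4, 1)]
Optimal job order: [1, 5, 2, 3, 4]
Schedule:
  Job 1: M1 done at 5, M2 done at 11
  Job 5: M1 done at 10, M2 done at 20
  Job 2: M1 done at 20, M2 done at 29
  Job 3: M1 done at 26, M2 done at 34
  Job 4: M1 done at 30, M2 done at 35
Makespan = 35

35


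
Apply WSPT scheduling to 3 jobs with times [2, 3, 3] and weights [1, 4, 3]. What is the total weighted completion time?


Compute p/w ratios and sort ascending (WSPT): [(3, 4), (3, 3), (2, 1)]
Compute weighted completion times:
  Job (p=3,w=4): C=3, w*C=4*3=12
  Job (p=3,w=3): C=6, w*C=3*6=18
  Job (p=2,w=1): C=8, w*C=1*8=8
Total weighted completion time = 38

38


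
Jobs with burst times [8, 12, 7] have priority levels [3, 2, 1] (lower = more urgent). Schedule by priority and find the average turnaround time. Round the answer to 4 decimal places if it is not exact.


Sort by priority (ascending = highest first):
Order: [(1, 7), (2, 12), (3, 8)]
Completion times:
  Priority 1, burst=7, C=7
  Priority 2, burst=12, C=19
  Priority 3, burst=8, C=27
Average turnaround = 53/3 = 17.6667

17.6667


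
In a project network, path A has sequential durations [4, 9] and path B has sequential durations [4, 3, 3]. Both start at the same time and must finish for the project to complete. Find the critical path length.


Path A total = 4 + 9 = 13
Path B total = 4 + 3 + 3 = 10
Critical path = longest path = max(13, 10) = 13

13


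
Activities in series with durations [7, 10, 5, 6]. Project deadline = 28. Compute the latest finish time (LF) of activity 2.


LF(activity 2) = deadline - sum of successor durations
Successors: activities 3 through 4 with durations [5, 6]
Sum of successor durations = 11
LF = 28 - 11 = 17

17


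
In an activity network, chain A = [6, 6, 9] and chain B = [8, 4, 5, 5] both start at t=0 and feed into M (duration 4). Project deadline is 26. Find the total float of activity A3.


Forward pass: ES(A3) = sum of predecessors on chain A = 12
EF = ES + duration = 12 + 9 = 21
Backward pass: LF(M) = deadline = 26; LS(M) = 26 - 4 = 22
LF(A3) = LS(M) - sum(successors on chain A) = 22 - 0 = 22
LS = LF - duration = 22 - 9 = 13
Total float = LS - ES = 13 - 12 = 1

1


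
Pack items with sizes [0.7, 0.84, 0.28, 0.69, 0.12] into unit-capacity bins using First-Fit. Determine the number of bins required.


Place items sequentially using First-Fit:
  Item 0.7 -> new Bin 1
  Item 0.84 -> new Bin 2
  Item 0.28 -> Bin 1 (now 0.98)
  Item 0.69 -> new Bin 3
  Item 0.12 -> Bin 2 (now 0.96)
Total bins used = 3

3


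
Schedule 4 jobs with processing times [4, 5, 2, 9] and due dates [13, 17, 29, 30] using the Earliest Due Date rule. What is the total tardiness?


Sort by due date (EDD order): [(4, 13), (5, 17), (2, 29), (9, 30)]
Compute completion times and tardiness:
  Job 1: p=4, d=13, C=4, tardiness=max(0,4-13)=0
  Job 2: p=5, d=17, C=9, tardiness=max(0,9-17)=0
  Job 3: p=2, d=29, C=11, tardiness=max(0,11-29)=0
  Job 4: p=9, d=30, C=20, tardiness=max(0,20-30)=0
Total tardiness = 0

0


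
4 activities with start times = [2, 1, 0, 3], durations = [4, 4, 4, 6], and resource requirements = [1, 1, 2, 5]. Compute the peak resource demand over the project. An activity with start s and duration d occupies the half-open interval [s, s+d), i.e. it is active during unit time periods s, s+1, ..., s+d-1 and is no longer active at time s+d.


Each activity i is active on [start_i, start_i + duration_i).
Compute total resource usage per time slot:
  t=0: active resources = [2], total = 2
  t=1: active resources = [1, 2], total = 3
  t=2: active resources = [1, 1, 2], total = 4
  t=3: active resources = [1, 1, 2, 5], total = 9
  t=4: active resources = [1, 1, 5], total = 7
  t=5: active resources = [1, 5], total = 6
  t=6: active resources = [5], total = 5
  t=7: active resources = [5], total = 5
  t=8: active resources = [5], total = 5
Peak resource demand = 9

9


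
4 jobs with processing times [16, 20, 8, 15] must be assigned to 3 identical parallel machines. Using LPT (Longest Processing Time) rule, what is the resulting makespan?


Sort jobs in decreasing order (LPT): [20, 16, 15, 8]
Assign each job to the least loaded machine:
  Machine 1: jobs [20], load = 20
  Machine 2: jobs [16], load = 16
  Machine 3: jobs [15, 8], load = 23
Makespan = max load = 23

23


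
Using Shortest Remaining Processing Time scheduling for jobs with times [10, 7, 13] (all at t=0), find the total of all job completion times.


Since all jobs arrive at t=0, SRPT equals SPT ordering.
SPT order: [7, 10, 13]
Completion times:
  Job 1: p=7, C=7
  Job 2: p=10, C=17
  Job 3: p=13, C=30
Total completion time = 7 + 17 + 30 = 54

54


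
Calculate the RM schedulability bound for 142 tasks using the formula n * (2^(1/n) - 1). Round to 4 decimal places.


Compute 2^(1/142) = 1.0048932512
Subtract 1: 1.0048932512 - 1 = 0.0048932512
Multiply by n: 142 * 0.0048932512 = 0.6948416704
Round to 4 dp: 0.6948

0.6948


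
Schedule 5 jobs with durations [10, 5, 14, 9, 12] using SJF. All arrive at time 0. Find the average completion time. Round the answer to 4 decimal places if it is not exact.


SJF order (ascending): [5, 9, 10, 12, 14]
Completion times:
  Job 1: burst=5, C=5
  Job 2: burst=9, C=14
  Job 3: burst=10, C=24
  Job 4: burst=12, C=36
  Job 5: burst=14, C=50
Average completion = 129/5 = 25.8

25.8


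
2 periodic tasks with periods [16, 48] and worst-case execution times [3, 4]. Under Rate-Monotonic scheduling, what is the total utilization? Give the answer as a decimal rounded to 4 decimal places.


Compute individual utilizations (exact fractions):
  Task 1: C/T = 3/16 (approx. 0.1875)
  Task 2: C/T = 4/48 = 1/12 (approx. 0.0833)
Total utilization U = 3/16 + 1/12 = 13/48
Rounded to 4 decimal places: U = 0.2708
RM (Liu & Layland) bound for 2 tasks = 0.828427; compare with U = 13/48 (approx. 0.270833)
U <= bound, so schedulable by RM sufficient condition.

0.2708


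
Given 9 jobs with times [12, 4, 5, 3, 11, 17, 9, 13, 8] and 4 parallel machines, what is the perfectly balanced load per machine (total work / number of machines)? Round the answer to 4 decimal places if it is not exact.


Total processing time = 12 + 4 + 5 + 3 + 11 + 17 + 9 + 13 + 8 = 82
Number of machines = 4
Ideal balanced load = 82 / 4 = 20.5

20.5


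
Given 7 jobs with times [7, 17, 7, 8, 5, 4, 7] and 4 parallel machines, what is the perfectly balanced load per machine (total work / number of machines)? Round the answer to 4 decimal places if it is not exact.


Total processing time = 7 + 17 + 7 + 8 + 5 + 4 + 7 = 55
Number of machines = 4
Ideal balanced load = 55 / 4 = 13.75

13.75


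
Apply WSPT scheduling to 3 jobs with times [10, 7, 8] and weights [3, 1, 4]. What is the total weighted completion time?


Compute p/w ratios and sort ascending (WSPT): [(8, 4), (10, 3), (7, 1)]
Compute weighted completion times:
  Job (p=8,w=4): C=8, w*C=4*8=32
  Job (p=10,w=3): C=18, w*C=3*18=54
  Job (p=7,w=1): C=25, w*C=1*25=25
Total weighted completion time = 111

111


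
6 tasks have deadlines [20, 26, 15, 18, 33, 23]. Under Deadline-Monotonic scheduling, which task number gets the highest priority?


Sort tasks by relative deadline (ascending):
  Task 3: deadline = 15
  Task 4: deadline = 18
  Task 1: deadline = 20
  Task 6: deadline = 23
  Task 2: deadline = 26
  Task 5: deadline = 33
Priority order (highest first): [3, 4, 1, 6, 2, 5]
Highest priority task = 3

3
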